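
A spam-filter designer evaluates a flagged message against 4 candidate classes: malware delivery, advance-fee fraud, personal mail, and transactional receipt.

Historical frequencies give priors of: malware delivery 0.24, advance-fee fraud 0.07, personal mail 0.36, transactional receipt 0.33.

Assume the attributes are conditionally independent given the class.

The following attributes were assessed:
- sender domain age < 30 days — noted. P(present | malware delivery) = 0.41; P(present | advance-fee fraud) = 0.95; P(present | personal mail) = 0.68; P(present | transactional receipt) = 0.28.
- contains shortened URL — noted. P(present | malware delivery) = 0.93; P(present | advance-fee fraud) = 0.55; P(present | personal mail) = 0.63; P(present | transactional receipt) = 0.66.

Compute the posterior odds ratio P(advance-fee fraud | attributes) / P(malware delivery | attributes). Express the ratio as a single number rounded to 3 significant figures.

0.400

Posterior odds equal prior odds times the likelihood ratio; only the two competing hypotheses matter.
  advance-fee fraud: 0.07 × 0.95 × 0.55 = 0.036575
  malware delivery: 0.24 × 0.41 × 0.93 = 0.091512
Posterior odds = 0.036575 / 0.091512 ≈ 0.400.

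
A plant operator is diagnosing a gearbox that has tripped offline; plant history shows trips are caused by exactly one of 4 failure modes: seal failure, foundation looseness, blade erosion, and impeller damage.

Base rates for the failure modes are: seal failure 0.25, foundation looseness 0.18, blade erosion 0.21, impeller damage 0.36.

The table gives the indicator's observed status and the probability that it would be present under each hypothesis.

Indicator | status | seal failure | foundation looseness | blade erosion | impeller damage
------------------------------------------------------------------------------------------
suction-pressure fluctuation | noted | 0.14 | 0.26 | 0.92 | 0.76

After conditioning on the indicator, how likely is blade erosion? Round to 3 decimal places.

0.352

Multiply each prior by the likelihood of the indicator:
  seal failure: 0.25 × 0.14 = 0.035
  foundation looseness: 0.18 × 0.26 = 0.0468
  blade erosion: 0.21 × 0.92 = 0.1932
  impeller damage: 0.36 × 0.76 = 0.2736
Normalizing constant Z = 0.035 + 0.0468 + 0.1932 + 0.2736 = 0.5486.
P(blade erosion | evidence) = 0.1932 / 0.5486 ≈ 0.352.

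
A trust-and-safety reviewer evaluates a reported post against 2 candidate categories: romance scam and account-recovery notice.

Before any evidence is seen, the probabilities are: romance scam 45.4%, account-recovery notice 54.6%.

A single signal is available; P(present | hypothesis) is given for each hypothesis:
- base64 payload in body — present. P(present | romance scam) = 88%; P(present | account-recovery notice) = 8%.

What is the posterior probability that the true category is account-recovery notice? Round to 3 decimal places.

By Bayes' rule, the unnormalized weight for each hypothesis is prior × likelihood:
  romance scam: 0.454 × 0.88 = 0.39952
  account-recovery notice: 0.546 × 0.08 = 0.04368
Marginal likelihood of the evidence = 0.4432.
P(account-recovery notice | evidence) = 0.04368 / 0.4432 ≈ 0.099.

0.099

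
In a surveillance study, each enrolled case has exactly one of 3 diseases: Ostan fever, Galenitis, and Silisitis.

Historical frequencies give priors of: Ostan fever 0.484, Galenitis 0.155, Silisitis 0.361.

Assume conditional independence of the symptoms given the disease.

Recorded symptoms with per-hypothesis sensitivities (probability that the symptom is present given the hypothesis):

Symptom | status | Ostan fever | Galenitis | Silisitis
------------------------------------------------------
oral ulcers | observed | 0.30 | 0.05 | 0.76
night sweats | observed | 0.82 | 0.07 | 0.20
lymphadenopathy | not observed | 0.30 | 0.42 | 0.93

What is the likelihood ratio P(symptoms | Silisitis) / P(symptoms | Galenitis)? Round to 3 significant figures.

5.24

The Bayes factor is the ratio of the joint likelihoods of the symptom pattern under the two hypotheses (using 1 − P(present | H) for each absent symptom).
  Silisitis: 0.76 × 0.20 × (1 − 0.93) = 0.01064
  Galenitis: 0.05 × 0.07 × (1 − 0.42) = 0.00203
Bayes factor = 0.01064 / 0.00203 ≈ 5.24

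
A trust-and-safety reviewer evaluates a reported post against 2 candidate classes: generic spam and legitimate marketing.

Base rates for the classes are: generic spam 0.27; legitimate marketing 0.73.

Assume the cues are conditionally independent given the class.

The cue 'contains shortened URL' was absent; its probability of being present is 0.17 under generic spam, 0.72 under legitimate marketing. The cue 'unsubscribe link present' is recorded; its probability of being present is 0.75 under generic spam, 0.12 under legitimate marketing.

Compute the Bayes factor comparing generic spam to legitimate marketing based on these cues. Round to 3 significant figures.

The Bayes factor is the ratio of the joint likelihoods of the cue pattern under the two hypotheses (using 1 − P(present | H) for each absent cue).
  generic spam: (1 − 0.17) × 0.75 = 0.6225
  legitimate marketing: (1 − 0.72) × 0.12 = 0.0336
Bayes factor = 0.6225 / 0.0336 ≈ 18.5

18.5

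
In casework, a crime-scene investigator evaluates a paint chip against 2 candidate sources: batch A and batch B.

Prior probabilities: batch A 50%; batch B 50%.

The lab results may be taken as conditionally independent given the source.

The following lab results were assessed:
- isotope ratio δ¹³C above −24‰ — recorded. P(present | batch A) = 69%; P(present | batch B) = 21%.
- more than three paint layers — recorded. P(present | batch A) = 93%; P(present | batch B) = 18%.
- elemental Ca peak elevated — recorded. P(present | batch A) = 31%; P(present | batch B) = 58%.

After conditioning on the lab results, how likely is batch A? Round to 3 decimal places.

0.901

Multiply each prior by the joint likelihood of the lab result pattern:
  batch A: 0.50 × 0.69 × 0.93 × 0.31 = 0.099463
  batch B: 0.50 × 0.21 × 0.18 × 0.58 = 0.010962
Marginal likelihood of the evidence = 0.11043.
P(batch A | evidence) = 0.099463 / 0.11043 ≈ 0.901.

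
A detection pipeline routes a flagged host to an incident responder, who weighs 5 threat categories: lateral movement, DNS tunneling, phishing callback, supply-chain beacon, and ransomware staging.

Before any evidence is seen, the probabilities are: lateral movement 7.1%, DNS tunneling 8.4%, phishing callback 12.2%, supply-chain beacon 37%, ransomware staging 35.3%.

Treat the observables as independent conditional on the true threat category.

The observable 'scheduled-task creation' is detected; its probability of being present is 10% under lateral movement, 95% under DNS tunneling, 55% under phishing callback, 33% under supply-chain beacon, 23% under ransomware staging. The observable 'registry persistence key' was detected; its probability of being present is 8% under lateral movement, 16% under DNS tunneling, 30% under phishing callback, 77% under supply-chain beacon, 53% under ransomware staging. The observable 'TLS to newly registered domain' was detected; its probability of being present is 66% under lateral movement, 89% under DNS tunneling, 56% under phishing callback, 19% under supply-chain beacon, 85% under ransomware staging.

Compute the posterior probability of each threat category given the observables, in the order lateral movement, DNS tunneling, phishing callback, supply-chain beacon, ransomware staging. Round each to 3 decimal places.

0.005, 0.147, 0.146, 0.231, 0.472

For each hypothesis, the unnormalized posterior weight is prior × product of the observable likelihoods:
  lateral movement: 0.071 × 0.10 × 0.08 × 0.66 = 0.00037488
  DNS tunneling: 0.084 × 0.95 × 0.16 × 0.89 = 0.011364
  phishing callback: 0.122 × 0.55 × 0.30 × 0.56 = 0.011273
  supply-chain beacon: 0.370 × 0.33 × 0.77 × 0.19 = 0.017863
  ransomware staging: 0.353 × 0.23 × 0.53 × 0.85 = 0.036576
Normalizing constant Z = 0.00037488 + 0.011364 + 0.011273 + 0.017863 + 0.036576 = 0.077451.
P(lateral movement | evidence) = 0.00037488 / 0.077451 ≈ 0.005
P(DNS tunneling | evidence) = 0.011364 / 0.077451 ≈ 0.147
P(phishing callback | evidence) = 0.011273 / 0.077451 ≈ 0.146
P(supply-chain beacon | evidence) = 0.017863 / 0.077451 ≈ 0.231
P(ransomware staging | evidence) = 0.036576 / 0.077451 ≈ 0.472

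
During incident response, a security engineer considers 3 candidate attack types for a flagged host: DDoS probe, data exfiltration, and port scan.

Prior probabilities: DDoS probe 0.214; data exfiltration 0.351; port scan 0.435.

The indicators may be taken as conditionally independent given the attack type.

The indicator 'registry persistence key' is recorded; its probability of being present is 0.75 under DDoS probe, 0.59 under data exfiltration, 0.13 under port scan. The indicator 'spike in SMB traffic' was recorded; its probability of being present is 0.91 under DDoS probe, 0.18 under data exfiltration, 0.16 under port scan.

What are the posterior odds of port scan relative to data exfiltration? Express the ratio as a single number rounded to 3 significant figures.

Unnormalized posterior weight (prior times the indicator likelihoods) for each of the two hypotheses:
  port scan: 0.435 × 0.13 × 0.16 = 0.009048
  data exfiltration: 0.351 × 0.59 × 0.18 = 0.037276
Odds(port scan : data exfiltration) = 0.009048 / 0.037276 ≈ 0.243.

0.243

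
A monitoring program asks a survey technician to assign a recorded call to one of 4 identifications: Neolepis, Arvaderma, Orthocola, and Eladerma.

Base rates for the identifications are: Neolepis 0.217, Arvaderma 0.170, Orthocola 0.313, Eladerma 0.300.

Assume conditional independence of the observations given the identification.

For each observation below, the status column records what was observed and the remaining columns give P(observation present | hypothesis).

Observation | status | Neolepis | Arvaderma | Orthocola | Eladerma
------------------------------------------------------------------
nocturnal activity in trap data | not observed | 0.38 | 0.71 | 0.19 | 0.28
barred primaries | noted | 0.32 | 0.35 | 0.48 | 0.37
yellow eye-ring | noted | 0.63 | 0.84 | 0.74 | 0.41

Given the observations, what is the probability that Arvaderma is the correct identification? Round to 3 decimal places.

For each hypothesis, the unnormalized posterior weight is prior × product of the observation likelihoods (using 1 − P(present | H) for each absent observation):
  Neolepis: 0.217 × (1 − 0.38) × 0.32 × 0.63 = 0.027123
  Arvaderma: 0.170 × (1 − 0.71) × 0.35 × 0.84 = 0.014494
  Orthocola: 0.313 × (1 − 0.19) × 0.48 × 0.74 = 0.090054
  Eladerma: 0.300 × (1 − 0.28) × 0.37 × 0.41 = 0.032767
Normalizing constant Z = 0.027123 + 0.014494 + 0.090054 + 0.032767 = 0.16444.
P(Arvaderma | evidence) = 0.014494 / 0.16444 ≈ 0.088.

0.088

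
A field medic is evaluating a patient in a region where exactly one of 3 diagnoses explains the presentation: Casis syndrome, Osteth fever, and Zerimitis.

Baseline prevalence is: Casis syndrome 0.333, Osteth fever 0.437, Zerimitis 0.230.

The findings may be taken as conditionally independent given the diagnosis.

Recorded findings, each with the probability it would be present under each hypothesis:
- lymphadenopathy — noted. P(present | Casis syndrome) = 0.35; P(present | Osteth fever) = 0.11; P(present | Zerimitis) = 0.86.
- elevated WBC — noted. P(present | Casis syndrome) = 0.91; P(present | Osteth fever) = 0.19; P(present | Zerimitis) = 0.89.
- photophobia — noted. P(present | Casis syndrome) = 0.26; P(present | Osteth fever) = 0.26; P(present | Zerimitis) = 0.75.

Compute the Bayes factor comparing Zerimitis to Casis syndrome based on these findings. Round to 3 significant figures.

6.93

Joint likelihood of the evidence pattern under each hypothesis:
  Zerimitis: 0.86 × 0.89 × 0.75 = 0.57405
  Casis syndrome: 0.35 × 0.91 × 0.26 = 0.08281
Bayes factor = 0.57405 / 0.08281 ≈ 6.93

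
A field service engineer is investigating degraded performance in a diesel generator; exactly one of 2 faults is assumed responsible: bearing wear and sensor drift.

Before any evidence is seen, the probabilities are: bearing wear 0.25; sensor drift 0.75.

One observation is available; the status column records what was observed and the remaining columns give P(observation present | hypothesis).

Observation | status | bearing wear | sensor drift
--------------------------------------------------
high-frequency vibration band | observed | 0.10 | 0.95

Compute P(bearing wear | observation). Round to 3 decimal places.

For each hypothesis, the unnormalized posterior weight is prior × likelihood:
  bearing wear: 0.25 × 0.10 = 0.025
  sensor drift: 0.75 × 0.95 = 0.7125
Normalizing constant Z = 0.025 + 0.7125 = 0.7375.
P(bearing wear | evidence) = 0.025 / 0.7375 ≈ 0.034.

0.034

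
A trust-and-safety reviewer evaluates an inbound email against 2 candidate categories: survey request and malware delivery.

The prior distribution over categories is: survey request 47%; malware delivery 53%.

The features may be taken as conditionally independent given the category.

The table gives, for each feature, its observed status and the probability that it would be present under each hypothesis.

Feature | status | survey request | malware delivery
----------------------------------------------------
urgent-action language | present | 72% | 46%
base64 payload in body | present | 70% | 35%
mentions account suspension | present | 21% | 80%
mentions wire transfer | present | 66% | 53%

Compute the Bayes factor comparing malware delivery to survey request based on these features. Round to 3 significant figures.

0.977

Joint likelihood of the feature pattern under each hypothesis:
  malware delivery: 0.46 × 0.35 × 0.80 × 0.53 = 0.068264
  survey request: 0.72 × 0.70 × 0.21 × 0.66 = 0.069854
Bayes factor = 0.068264 / 0.069854 ≈ 0.977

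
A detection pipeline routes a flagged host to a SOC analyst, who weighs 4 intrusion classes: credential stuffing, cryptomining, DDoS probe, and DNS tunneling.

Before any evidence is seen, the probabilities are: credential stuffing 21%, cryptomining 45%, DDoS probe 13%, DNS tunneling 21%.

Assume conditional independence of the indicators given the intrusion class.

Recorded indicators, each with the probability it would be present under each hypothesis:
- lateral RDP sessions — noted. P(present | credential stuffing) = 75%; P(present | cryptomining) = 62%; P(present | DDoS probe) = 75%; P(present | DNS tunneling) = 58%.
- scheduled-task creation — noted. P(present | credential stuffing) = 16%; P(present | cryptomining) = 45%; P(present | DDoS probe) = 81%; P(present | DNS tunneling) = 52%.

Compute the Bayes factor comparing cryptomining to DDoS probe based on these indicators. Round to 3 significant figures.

Joint likelihood of the indicator pattern under each hypothesis:
  cryptomining: 0.62 × 0.45 = 0.279
  DDoS probe: 0.75 × 0.81 = 0.6075
Bayes factor = 0.279 / 0.6075 ≈ 0.459

0.459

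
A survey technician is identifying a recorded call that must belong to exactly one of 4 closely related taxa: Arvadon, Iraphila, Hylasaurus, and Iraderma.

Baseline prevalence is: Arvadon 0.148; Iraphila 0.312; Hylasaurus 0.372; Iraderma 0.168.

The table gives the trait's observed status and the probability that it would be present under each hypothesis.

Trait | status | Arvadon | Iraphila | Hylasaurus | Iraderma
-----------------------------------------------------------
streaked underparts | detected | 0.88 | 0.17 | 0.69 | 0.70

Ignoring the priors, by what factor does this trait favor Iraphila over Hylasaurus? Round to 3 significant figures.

0.246

Likelihood of this trait under each hypothesis:
  Iraphila: 0.17
  Hylasaurus: 0.69
Bayes factor = 0.17 / 0.69 ≈ 0.246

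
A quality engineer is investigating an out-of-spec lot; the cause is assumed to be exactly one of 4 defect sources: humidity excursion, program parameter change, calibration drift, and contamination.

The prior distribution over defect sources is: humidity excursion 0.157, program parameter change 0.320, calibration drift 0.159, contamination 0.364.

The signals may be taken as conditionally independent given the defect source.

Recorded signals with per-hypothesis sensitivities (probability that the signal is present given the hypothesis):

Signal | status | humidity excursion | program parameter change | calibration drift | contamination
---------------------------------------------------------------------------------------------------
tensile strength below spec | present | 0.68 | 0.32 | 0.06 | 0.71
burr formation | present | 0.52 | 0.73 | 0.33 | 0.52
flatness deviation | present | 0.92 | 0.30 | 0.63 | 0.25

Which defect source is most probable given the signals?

humidity excursion

Multiply each prior by the joint likelihood of the signal pattern:
  humidity excursion: 0.157 × 0.68 × 0.52 × 0.92 = 0.051074
  program parameter change: 0.320 × 0.32 × 0.73 × 0.30 = 0.022426
  calibration drift: 0.159 × 0.06 × 0.33 × 0.63 = 0.0019834
  contamination: 0.364 × 0.71 × 0.52 × 0.25 = 0.033597
Marginal likelihood of the evidence = 0.10908.
P(humidity excursion | evidence) ≈ 0.051074 / 0.10908 ≈ 0.468
P(program parameter change | evidence) ≈ 0.022426 / 0.10908 ≈ 0.206
P(calibration drift | evidence) ≈ 0.0019834 / 0.10908 ≈ 0.018
P(contamination | evidence) ≈ 0.033597 / 0.10908 ≈ 0.308
The largest is 0.468, so humidity excursion is most probable.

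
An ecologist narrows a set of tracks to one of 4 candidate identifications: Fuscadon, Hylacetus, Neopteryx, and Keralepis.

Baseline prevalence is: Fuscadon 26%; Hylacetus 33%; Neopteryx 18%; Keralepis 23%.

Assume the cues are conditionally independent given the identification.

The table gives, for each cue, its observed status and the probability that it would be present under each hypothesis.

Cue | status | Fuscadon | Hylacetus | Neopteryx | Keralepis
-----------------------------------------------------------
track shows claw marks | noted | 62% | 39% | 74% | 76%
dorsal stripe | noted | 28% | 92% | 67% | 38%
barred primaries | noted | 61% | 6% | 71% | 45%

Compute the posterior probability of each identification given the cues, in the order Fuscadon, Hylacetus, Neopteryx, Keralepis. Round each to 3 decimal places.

0.215, 0.056, 0.495, 0.234

Multiply each prior by the joint likelihood of the cue pattern:
  Fuscadon: 0.26 × 0.62 × 0.28 × 0.61 = 0.027533
  Hylacetus: 0.33 × 0.39 × 0.92 × 0.06 = 0.0071042
  Neopteryx: 0.18 × 0.74 × 0.67 × 0.71 = 0.063363
  Keralepis: 0.23 × 0.76 × 0.38 × 0.45 = 0.029891
Normalizing constant Z = 0.027533 + 0.0071042 + 0.063363 + 0.029891 = 0.12789.
P(Fuscadon | evidence) = 0.027533 / 0.12789 ≈ 0.215
P(Hylacetus | evidence) = 0.0071042 / 0.12789 ≈ 0.056
P(Neopteryx | evidence) = 0.063363 / 0.12789 ≈ 0.495
P(Keralepis | evidence) = 0.029891 / 0.12789 ≈ 0.234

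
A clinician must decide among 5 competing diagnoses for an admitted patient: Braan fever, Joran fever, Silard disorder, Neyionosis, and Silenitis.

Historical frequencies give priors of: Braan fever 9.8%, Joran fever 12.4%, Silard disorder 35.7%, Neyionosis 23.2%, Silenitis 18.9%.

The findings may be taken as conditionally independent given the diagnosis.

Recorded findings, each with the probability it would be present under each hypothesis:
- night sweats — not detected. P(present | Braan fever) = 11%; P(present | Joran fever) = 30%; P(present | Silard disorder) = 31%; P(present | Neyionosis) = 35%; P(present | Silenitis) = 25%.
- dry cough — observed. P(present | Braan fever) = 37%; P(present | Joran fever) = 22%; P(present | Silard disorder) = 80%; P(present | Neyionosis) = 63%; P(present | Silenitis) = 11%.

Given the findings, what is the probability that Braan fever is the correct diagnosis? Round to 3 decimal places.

0.090

By Bayes' rule with conditional independence, the unnormalized weight for each hypothesis is prior × ∏ likelihoods (using 1 − P(present | H) for each absent finding):
  Braan fever: 0.098 × (1 − 0.11) × 0.37 = 0.032271
  Joran fever: 0.124 × (1 − 0.30) × 0.22 = 0.019096
  Silard disorder: 0.357 × (1 − 0.31) × 0.80 = 0.19706
  Neyionosis: 0.232 × (1 − 0.35) × 0.63 = 0.095004
  Silenitis: 0.189 × (1 − 0.25) × 0.11 = 0.015592
Marginal likelihood of the evidence = 0.35903.
P(Braan fever | evidence) = 0.032271 / 0.35903 ≈ 0.090.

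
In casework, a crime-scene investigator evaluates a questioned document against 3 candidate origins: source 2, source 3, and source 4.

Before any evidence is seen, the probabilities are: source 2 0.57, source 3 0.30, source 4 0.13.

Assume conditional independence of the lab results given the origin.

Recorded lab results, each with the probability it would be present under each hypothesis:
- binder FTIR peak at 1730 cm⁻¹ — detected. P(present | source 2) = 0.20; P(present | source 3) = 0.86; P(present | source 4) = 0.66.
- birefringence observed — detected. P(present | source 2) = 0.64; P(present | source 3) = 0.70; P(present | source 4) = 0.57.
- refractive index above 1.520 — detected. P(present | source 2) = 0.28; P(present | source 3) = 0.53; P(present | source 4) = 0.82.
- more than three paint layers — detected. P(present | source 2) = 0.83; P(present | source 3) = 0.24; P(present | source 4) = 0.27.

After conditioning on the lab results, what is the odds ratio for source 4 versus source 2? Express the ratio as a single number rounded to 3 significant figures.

0.639

Unnormalized posterior weight (prior times the lab result likelihoods) for each of the two hypotheses:
  source 4: 0.13 × 0.66 × 0.57 × 0.82 × 0.27 = 0.010828
  source 2: 0.57 × 0.20 × 0.64 × 0.28 × 0.83 = 0.016956
Odds(source 4 : source 2) = 0.010828 / 0.016956 ≈ 0.639.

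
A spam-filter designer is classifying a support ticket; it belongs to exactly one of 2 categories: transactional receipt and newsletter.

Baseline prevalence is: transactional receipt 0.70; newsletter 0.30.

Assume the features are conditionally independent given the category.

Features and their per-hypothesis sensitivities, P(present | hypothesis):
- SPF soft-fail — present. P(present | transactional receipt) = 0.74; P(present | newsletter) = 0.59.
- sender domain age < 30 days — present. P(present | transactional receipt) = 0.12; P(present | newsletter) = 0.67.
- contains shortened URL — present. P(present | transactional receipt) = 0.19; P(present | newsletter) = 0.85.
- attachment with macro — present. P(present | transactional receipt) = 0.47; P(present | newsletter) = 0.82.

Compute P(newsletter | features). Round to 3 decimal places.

Multiply each prior by the joint likelihood of the feature pattern:
  transactional receipt: 0.70 × 0.74 × 0.12 × 0.19 × 0.47 = 0.0055509
  newsletter: 0.30 × 0.59 × 0.67 × 0.85 × 0.82 = 0.082657
The unnormalized weights sum to 0.088208.
P(newsletter | evidence) = 0.082657 / 0.088208 ≈ 0.937.

0.937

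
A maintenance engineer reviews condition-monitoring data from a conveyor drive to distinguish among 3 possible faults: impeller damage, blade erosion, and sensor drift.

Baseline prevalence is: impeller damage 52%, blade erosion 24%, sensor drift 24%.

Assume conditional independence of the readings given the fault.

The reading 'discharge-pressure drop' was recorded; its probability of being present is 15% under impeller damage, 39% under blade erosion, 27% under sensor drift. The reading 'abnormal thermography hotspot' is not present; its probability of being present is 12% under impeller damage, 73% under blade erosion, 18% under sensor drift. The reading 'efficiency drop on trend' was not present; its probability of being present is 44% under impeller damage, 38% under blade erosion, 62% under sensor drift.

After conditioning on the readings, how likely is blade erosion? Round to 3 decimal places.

By Bayes' rule with conditional independence, the unnormalized weight for each hypothesis is prior × ∏ likelihoods (using 1 − P(present | H) for each absent reading):
  impeller damage: 0.52 × 0.15 × (1 − 0.12) × (1 − 0.44) = 0.038438
  blade erosion: 0.24 × 0.39 × (1 − 0.73) × (1 − 0.38) = 0.015669
  sensor drift: 0.24 × 0.27 × (1 − 0.18) × (1 − 0.62) = 0.020192
Normalizing constant Z = 0.038438 + 0.015669 + 0.020192 = 0.074299.
P(blade erosion | evidence) = 0.015669 / 0.074299 ≈ 0.211.

0.211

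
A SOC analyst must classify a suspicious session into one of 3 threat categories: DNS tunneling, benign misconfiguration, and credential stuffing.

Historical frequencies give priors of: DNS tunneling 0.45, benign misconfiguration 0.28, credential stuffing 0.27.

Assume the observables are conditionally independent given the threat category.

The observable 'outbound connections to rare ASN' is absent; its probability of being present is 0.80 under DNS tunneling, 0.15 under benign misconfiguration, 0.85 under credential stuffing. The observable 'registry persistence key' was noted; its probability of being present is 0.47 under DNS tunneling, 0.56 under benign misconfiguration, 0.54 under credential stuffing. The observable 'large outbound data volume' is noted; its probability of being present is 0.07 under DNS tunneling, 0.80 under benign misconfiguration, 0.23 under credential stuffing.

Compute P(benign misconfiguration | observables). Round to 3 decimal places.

0.930

By Bayes' rule with conditional independence, the unnormalized weight for each hypothesis is prior × ∏ likelihoods (using 1 − P(present | H) for each absent observable):
  DNS tunneling: 0.45 × (1 − 0.80) × 0.47 × 0.07 = 0.002961
  benign misconfiguration: 0.28 × (1 − 0.15) × 0.56 × 0.80 = 0.10662
  credential stuffing: 0.27 × (1 − 0.85) × 0.54 × 0.23 = 0.0050301
Marginal likelihood of the evidence = 0.11462.
P(benign misconfiguration | evidence) = 0.10662 / 0.11462 ≈ 0.930.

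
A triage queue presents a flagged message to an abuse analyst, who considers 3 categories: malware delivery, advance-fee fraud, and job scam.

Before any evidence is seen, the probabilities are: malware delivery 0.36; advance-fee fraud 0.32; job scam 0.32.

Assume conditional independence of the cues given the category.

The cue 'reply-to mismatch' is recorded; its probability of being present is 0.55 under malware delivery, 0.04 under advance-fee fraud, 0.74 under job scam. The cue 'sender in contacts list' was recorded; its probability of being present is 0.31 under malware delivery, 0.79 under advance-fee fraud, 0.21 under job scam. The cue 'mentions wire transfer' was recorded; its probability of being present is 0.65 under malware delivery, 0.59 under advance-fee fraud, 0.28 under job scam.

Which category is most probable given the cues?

malware delivery

By Bayes' rule with conditional independence, the unnormalized weight for each hypothesis is prior × ∏ likelihoods:
  malware delivery: 0.36 × 0.55 × 0.31 × 0.65 = 0.039897
  advance-fee fraud: 0.32 × 0.04 × 0.79 × 0.59 = 0.0059661
  job scam: 0.32 × 0.74 × 0.21 × 0.28 = 0.013924
Marginal likelihood of the evidence = 0.059787.
P(malware delivery | evidence) ≈ 0.039897 / 0.059787 ≈ 0.667
P(advance-fee fraud | evidence) ≈ 0.0059661 / 0.059787 ≈ 0.100
P(job scam | evidence) ≈ 0.013924 / 0.059787 ≈ 0.233
The largest is 0.667, so malware delivery is most probable.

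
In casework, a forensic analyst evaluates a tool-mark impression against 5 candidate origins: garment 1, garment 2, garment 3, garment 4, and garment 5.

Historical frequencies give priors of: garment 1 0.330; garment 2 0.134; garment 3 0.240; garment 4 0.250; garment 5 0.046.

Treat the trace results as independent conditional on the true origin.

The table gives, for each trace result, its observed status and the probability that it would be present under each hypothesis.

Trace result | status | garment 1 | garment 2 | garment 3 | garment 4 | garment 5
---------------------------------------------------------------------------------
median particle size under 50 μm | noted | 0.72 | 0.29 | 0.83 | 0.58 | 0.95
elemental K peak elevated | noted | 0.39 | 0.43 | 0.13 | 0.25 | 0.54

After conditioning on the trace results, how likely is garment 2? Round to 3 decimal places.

Multiply each prior by the joint likelihood of the trace result pattern:
  garment 1: 0.330 × 0.72 × 0.39 = 0.092664
  garment 2: 0.134 × 0.29 × 0.43 = 0.01671
  garment 3: 0.240 × 0.83 × 0.13 = 0.025896
  garment 4: 0.250 × 0.58 × 0.25 = 0.03625
  garment 5: 0.046 × 0.95 × 0.54 = 0.023598
Normalizing constant Z = 0.092664 + 0.01671 + 0.025896 + 0.03625 + 0.023598 = 0.19512.
P(garment 2 | evidence) = 0.01671 / 0.19512 ≈ 0.086.

0.086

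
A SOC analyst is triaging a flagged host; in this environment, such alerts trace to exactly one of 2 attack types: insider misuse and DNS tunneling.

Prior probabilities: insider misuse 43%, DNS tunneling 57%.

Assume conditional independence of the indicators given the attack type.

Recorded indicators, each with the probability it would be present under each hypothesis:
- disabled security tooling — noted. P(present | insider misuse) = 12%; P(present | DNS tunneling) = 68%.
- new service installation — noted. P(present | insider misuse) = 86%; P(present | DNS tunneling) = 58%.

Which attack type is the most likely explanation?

By Bayes' rule with conditional independence, the unnormalized weight for each hypothesis is prior × ∏ likelihoods:
  insider misuse: 0.43 × 0.12 × 0.86 = 0.044376
  DNS tunneling: 0.57 × 0.68 × 0.58 = 0.22481
Marginal likelihood of the evidence = 0.26918.
P(insider misuse | evidence) ≈ 0.044376 / 0.26918 ≈ 0.165
P(DNS tunneling | evidence) ≈ 0.22481 / 0.26918 ≈ 0.835
The largest is 0.835, so DNS tunneling is most probable.

DNS tunneling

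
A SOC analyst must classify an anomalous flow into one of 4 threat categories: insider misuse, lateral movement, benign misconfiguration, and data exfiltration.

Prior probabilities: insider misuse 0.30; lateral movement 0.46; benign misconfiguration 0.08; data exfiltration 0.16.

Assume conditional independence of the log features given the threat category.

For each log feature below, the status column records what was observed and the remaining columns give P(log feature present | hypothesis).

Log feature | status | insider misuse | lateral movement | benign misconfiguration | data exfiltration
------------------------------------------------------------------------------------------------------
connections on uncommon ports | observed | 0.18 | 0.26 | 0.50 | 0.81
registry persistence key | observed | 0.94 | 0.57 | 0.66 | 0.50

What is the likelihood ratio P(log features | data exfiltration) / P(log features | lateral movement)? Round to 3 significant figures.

Joint likelihood of the log feature pattern under each hypothesis:
  data exfiltration: 0.81 × 0.50 = 0.405
  lateral movement: 0.26 × 0.57 = 0.1482
Bayes factor = 0.405 / 0.1482 ≈ 2.73

2.73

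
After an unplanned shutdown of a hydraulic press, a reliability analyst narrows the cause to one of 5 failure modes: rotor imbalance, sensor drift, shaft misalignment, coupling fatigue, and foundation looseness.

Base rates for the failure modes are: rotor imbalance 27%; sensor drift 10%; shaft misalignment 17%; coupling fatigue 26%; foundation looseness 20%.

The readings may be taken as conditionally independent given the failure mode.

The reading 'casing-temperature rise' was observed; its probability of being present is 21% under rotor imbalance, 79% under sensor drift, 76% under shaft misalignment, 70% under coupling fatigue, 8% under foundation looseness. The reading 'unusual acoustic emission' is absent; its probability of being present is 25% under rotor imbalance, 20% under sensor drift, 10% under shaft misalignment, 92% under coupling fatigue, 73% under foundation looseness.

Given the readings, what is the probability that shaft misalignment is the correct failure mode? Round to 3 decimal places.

For each hypothesis, the unnormalized posterior weight is prior × product of the reading likelihoods (using 1 − P(present | H) for each absent reading):
  rotor imbalance: 0.27 × 0.21 × (1 − 0.25) = 0.042525
  sensor drift: 0.10 × 0.79 × (1 − 0.20) = 0.0632
  shaft misalignment: 0.17 × 0.76 × (1 − 0.10) = 0.11628
  coupling fatigue: 0.26 × 0.70 × (1 − 0.92) = 0.01456
  foundation looseness: 0.20 × 0.08 × (1 − 0.73) = 0.00432
Normalizing constant Z = 0.042525 + 0.0632 + 0.11628 + 0.01456 + 0.00432 = 0.24089.
P(shaft misalignment | evidence) = 0.11628 / 0.24089 ≈ 0.483.

0.483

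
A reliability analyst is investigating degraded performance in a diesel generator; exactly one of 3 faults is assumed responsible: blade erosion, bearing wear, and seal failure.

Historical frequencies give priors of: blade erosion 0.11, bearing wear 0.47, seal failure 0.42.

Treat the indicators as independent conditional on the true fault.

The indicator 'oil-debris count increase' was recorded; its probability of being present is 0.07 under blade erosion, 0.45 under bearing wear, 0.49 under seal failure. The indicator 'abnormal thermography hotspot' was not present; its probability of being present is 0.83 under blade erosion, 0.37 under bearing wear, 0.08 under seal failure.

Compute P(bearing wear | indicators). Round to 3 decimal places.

For each hypothesis, the unnormalized posterior weight is prior × product of the indicator likelihoods (using 1 − P(present | H) for each absent indicator):
  blade erosion: 0.11 × 0.07 × (1 − 0.83) = 0.001309
  bearing wear: 0.47 × 0.45 × (1 − 0.37) = 0.13325
  seal failure: 0.42 × 0.49 × (1 − 0.08) = 0.18934
The unnormalized weights sum to 0.32389.
P(bearing wear | evidence) = 0.13325 / 0.32389 ≈ 0.411.

0.411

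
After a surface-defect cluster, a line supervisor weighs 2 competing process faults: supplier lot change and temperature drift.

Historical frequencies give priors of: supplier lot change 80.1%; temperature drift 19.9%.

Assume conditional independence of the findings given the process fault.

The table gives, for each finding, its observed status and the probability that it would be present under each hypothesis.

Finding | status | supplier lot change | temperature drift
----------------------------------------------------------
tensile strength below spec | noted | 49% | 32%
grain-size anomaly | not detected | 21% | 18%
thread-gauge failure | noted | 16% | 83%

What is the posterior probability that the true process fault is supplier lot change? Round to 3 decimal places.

0.534

By Bayes' rule with conditional independence, the unnormalized weight for each hypothesis is prior × ∏ likelihoods (using 1 − P(present | H) for each absent finding):
  supplier lot change: 0.801 × 0.49 × (1 − 0.21) × 0.16 = 0.049611
  temperature drift: 0.199 × 0.32 × (1 − 0.18) × 0.83 = 0.043341
The unnormalized weights sum to 0.092951.
P(supplier lot change | evidence) = 0.049611 / 0.092951 ≈ 0.534.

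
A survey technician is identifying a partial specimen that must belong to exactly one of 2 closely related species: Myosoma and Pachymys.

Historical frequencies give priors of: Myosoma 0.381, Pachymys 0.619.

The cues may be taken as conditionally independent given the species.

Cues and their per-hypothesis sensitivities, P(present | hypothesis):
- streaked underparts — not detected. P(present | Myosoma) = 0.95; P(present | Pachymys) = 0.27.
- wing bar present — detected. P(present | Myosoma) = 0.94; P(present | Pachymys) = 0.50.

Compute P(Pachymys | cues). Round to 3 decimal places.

0.927

By Bayes' rule with conditional independence, the unnormalized weight for each hypothesis is prior × ∏ likelihoods (using 1 − P(present | H) for each absent cue):
  Myosoma: 0.381 × (1 − 0.95) × 0.94 = 0.017907
  Pachymys: 0.619 × (1 − 0.27) × 0.50 = 0.22593
Normalizing constant Z = 0.017907 + 0.22593 = 0.24384.
P(Pachymys | evidence) = 0.22593 / 0.24384 ≈ 0.927.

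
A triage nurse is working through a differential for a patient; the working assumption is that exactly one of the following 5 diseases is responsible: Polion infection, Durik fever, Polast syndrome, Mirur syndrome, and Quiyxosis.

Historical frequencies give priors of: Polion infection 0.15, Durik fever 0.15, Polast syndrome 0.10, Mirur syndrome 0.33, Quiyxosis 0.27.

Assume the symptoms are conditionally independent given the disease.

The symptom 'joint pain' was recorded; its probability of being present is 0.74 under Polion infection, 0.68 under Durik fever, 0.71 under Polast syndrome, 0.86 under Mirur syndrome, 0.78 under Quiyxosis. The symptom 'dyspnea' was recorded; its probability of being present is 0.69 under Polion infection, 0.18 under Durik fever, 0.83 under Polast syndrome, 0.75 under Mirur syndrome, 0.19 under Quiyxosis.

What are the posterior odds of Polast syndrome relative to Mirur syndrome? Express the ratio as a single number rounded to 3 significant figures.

0.277

Unnormalized posterior weight (prior times the symptom likelihoods) for each of the two hypotheses:
  Polast syndrome: 0.10 × 0.71 × 0.83 = 0.05893
  Mirur syndrome: 0.33 × 0.86 × 0.75 = 0.21285
Odds(Polast syndrome : Mirur syndrome) = 0.05893 / 0.21285 ≈ 0.277.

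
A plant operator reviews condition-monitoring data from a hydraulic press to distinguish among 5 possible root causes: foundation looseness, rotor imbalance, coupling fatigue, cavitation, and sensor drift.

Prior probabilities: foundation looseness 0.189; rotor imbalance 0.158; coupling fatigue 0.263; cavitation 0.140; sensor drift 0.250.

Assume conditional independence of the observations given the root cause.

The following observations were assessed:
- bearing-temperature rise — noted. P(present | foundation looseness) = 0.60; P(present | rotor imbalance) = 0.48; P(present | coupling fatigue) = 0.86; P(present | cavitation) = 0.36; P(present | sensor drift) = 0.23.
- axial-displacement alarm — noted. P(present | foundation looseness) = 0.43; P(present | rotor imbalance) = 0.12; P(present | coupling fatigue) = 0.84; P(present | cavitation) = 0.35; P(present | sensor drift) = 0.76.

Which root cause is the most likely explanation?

By Bayes' rule with conditional independence, the unnormalized weight for each hypothesis is prior × ∏ likelihoods:
  foundation looseness: 0.189 × 0.60 × 0.43 = 0.048762
  rotor imbalance: 0.158 × 0.48 × 0.12 = 0.0091008
  coupling fatigue: 0.263 × 0.86 × 0.84 = 0.18999
  cavitation: 0.140 × 0.36 × 0.35 = 0.01764
  sensor drift: 0.250 × 0.23 × 0.76 = 0.0437
Normalizing constant Z = 0.048762 + 0.0091008 + 0.18999 + 0.01764 + 0.0437 = 0.30919.
P(foundation looseness | evidence) ≈ 0.048762 / 0.30919 ≈ 0.158
P(rotor imbalance | evidence) ≈ 0.0091008 / 0.30919 ≈ 0.029
P(coupling fatigue | evidence) ≈ 0.18999 / 0.30919 ≈ 0.614
P(cavitation | evidence) ≈ 0.01764 / 0.30919 ≈ 0.057
P(sensor drift | evidence) ≈ 0.0437 / 0.30919 ≈ 0.141
The largest is 0.614, so coupling fatigue is most probable.

coupling fatigue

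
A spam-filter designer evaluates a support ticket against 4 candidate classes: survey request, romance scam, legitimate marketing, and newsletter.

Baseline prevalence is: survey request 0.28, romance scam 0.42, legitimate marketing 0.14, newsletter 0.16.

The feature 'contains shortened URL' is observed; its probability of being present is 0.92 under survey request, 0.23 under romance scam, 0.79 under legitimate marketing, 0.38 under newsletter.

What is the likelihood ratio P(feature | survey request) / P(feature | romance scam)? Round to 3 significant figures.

4.00

The Bayes factor is the ratio of the two likelihoods.
  survey request: 0.92
  romance scam: 0.23
Bayes factor = 0.92 / 0.23 ≈ 4.00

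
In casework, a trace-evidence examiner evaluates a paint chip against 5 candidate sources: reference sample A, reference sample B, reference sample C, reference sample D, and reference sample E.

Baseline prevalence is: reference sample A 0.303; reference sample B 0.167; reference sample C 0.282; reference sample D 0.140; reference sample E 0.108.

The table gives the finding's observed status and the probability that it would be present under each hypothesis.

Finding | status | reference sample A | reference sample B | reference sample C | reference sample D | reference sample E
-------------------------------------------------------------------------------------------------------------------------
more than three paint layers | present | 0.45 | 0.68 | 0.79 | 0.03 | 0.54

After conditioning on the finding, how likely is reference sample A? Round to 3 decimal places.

0.255

By Bayes' rule, the unnormalized weight for each hypothesis is prior × likelihood:
  reference sample A: 0.303 × 0.45 = 0.13635
  reference sample B: 0.167 × 0.68 = 0.11356
  reference sample C: 0.282 × 0.79 = 0.22278
  reference sample D: 0.140 × 0.03 = 0.0042
  reference sample E: 0.108 × 0.54 = 0.05832
The unnormalized weights sum to 0.53521.
P(reference sample A | evidence) = 0.13635 / 0.53521 ≈ 0.255.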